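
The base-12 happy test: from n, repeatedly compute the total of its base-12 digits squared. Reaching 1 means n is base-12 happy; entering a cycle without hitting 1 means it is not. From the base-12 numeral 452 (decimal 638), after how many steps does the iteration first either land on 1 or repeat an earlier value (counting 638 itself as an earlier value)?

7

638 = (4,5,2)_12 → 4² + 5² + 2² = 45
45 = (3,9)_12 → 3² + 9² = 90
90 = (7,6)_12 → 7² + 6² = 85
85 = (7,1)_12 → 7² + 1² = 50
50 = (4,2)_12 → 4² + 2² = 20
20 = (1,8)_12 → 1² + 8² = 65
65 = (5,5)_12 → 5² + 5² = 50  — 50 repeats.
That took 7 steps.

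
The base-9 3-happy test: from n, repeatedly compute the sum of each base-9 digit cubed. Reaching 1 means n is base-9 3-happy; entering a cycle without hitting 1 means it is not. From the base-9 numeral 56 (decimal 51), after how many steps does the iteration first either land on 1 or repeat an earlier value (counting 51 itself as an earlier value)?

6

51 = (5,6)_9 → 5³ + 6³ = 125 + 216 = 341
341 = (4,1,8)_9 → 4³ + 1³ + 8³ = 64 + 1 + 512 = 577
577 = (7,1,1)_9 → 7³ + 1³ + 1³ = 343 + 1 + 1 = 345
345 = (4,2,3)_9 → 4³ + 2³ + 3³ = 64 + 8 + 27 = 99
99 = (1,2,0)_9 → 1³ + 2³ + 0³ = 1 + 8 + 0 = 9
9 = (1,0)_9 → 1³ + 0³ = 1 + 0 = 1  — reached 1.
That took 6 steps.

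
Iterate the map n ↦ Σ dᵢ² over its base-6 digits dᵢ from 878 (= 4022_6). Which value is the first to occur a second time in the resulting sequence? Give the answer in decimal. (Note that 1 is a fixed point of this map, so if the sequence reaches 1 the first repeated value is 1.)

20

878 = (4,0,2,2)_6 → 4² + 0² + 2² + 2² = 24
24 = (4,0)_6 → 4² + 0² = 16
16 = (2,4)_6 → 2² + 4² = 20
20 = (3,2)_6 → 3² + 2² = 13
13 = (2,1)_6 → 2² + 1² = 5
5 = (5)_6 → 5² = 25
25 = (4,1)_6 → 4² + 1² = 17
17 = (2,5)_6 → 2² + 5² = 29
29 = (4,5)_6 → 4² + 5² = 41
41 = (1,0,5)_6 → 1² + 0² + 5² = 26
26 = (4,2)_6 → 4² + 2² = 20  — 20 already appeared earlier.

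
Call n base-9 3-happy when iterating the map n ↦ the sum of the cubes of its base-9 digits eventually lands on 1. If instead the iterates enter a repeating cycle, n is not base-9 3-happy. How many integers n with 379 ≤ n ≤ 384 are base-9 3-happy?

2

379: 379 → 281 → 99 → 9 → 1  (reaches 1)
380: 380 → 288 → 152 → 856 → 128 → 134 → 638 → 1198 → 470 → 476 → 980 → 540 → 432 → 152  (repeats 152)
381: 381 → 307 → 371 → 197 → 547 → 775 → 127 → 127  (repeats 127)
382: 382 → 344 → 80 → 1024 → 496 → 218 → 232 → 694 → 638 → 1198 → 470 → 476 → 980 → 540 → 432 → 152 → 856 → 128 → 134 → 638  (repeats 638)
383: 383 → 405 → 125 → 577 → 345 → 99 → 9 → 1  (reaches 1)
384: 384 → 496 → 218 → 232 → 694 → 638 → 1198 → 470 → 476 → 980 → 540 → 432 → 152 → 856 → 128 → 134 → 638  (repeats 638)
base-9 3-happy: 379, 383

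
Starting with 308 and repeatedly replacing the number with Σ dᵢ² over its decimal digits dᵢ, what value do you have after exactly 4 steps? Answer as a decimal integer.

145

308 → 3² + 0² + 8² = 9 + 0 + 64 = 73
73 → 7² + 3² = 49 + 9 = 58
58 → 5² + 8² = 25 + 64 = 89
89 → 8² + 9² = 64 + 81 = 145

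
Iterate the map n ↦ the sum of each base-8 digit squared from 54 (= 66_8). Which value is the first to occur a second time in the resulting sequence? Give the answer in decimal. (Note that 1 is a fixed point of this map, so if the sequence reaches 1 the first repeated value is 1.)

54 = (6,6)_8 → 6² + 6² = 72
72 = (1,1,0)_8 → 1² + 1² + 0² = 2
2 = (2)_8 → 2² = 4
4 = (4)_8 → 4² = 16
16 = (2,0)_8 → 2² + 0² = 4  — 4 already appeared earlier.

4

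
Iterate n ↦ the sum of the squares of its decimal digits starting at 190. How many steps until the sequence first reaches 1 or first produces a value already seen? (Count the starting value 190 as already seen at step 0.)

190 → 1² + 9² + 0² = 82
82 → 8² + 2² = 68
68 → 6² + 8² = 100
100 → 1² + 0² + 0² = 1  — reached 1.
That took 4 steps.

4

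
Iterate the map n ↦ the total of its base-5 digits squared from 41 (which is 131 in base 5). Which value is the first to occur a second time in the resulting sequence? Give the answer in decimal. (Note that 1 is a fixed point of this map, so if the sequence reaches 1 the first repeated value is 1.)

1

41 = (1,3,1)_5 → 11
11 = (2,1)_5 → 5
5 = (1,0)_5 → 1  — reached the fixed point 1.
1 → 1, so 1 is the first repeated value.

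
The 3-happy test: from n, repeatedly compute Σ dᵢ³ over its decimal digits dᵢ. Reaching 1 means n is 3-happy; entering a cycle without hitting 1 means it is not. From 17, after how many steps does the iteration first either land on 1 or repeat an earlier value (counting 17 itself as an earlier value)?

17 → 344
344 → 155
155 → 251
251 → 134
134 → 92
92 → 737
737 → 713
713 → 371
371 → 371  — 371 repeats.
That took 9 steps.

9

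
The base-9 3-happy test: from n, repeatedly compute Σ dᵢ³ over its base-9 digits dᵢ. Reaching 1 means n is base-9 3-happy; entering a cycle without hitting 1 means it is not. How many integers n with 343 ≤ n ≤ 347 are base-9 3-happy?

343: 343 → 73 → 513 → 243 → 27 → 27  — not base-9 3-happy
344: 344 → 80 → 1024 → 496 → 218 → 232 → 694 → 638 → 1198 → 470 → 476 → 980 → 540 → 432 → 152 → 856 → 128 → 134 → 638  — not base-9 3-happy
345: 345 → 99 → 9 → 1  — base-9 3-happy
346: 346 → 136 → 218 → 232 → 694 → 638 → 1198 → 470 → 476 → 980 → 540 → 432 → 152 → 856 → 128 → 134 → 638  — not base-9 3-happy
347: 347 → 197 → 547 → 775 → 127 → 127  — not base-9 3-happy
base-9 3-happy: 345

1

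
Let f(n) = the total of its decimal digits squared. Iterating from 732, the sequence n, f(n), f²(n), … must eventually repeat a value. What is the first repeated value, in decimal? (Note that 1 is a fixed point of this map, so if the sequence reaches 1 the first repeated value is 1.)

16

732 → 7² + 3² + 2² = 49 + 9 + 4 = 62
62 → 6² + 2² = 36 + 4 = 40
40 → 4² + 0² = 16 + 0 = 16
16 → 1² + 6² = 1 + 36 = 37
37 → 3² + 7² = 9 + 49 = 58
58 → 5² + 8² = 25 + 64 = 89
89 → 8² + 9² = 64 + 81 = 145
145 → 1² + 4² + 5² = 1 + 16 + 25 = 42
42 → 4² + 2² = 16 + 4 = 20
20 → 2² + 0² = 4 + 0 = 4
4 → 4² = 16  — 16 already appeared earlier.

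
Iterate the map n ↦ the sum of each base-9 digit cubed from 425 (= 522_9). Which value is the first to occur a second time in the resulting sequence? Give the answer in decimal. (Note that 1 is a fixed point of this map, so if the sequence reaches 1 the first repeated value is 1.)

27

425 = (5,2,2)_9 → 5³ + 2³ + 2³ = 141
141 = (1,6,6)_9 → 1³ + 6³ + 6³ = 433
433 = (5,3,1)_9 → 5³ + 3³ + 1³ = 153
153 = (1,8,0)_9 → 1³ + 8³ + 0³ = 513
513 = (6,3,0)_9 → 6³ + 3³ + 0³ = 243
243 = (3,0,0)_9 → 3³ + 0³ + 0³ = 27
27 = (3,0)_9 → 3³ + 0³ = 27  — 27 already appeared earlier.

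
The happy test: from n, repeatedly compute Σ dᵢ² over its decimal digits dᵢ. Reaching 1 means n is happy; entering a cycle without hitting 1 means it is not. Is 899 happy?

899 → 8² + 9² + 9² = 226
226 → 2² + 2² + 6² = 44
44 → 4² + 4² = 32
32 → 3² + 2² = 13
13 → 1² + 3² = 10
10 → 1² + 0² = 1  — reached 1.

happy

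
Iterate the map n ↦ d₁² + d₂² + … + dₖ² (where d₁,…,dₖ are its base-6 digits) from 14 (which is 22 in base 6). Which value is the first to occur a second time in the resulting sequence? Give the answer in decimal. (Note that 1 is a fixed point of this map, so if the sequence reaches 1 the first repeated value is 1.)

14 = (2,2)_6 → 8
8 = (1,2)_6 → 5
5 = (5)_6 → 25
25 = (4,1)_6 → 17
17 = (2,5)_6 → 29
29 = (4,5)_6 → 41
41 = (1,0,5)_6 → 26
26 = (4,2)_6 → 20
20 = (3,2)_6 → 13
13 = (2,1)_6 → 5  — 5 already appeared earlier.

5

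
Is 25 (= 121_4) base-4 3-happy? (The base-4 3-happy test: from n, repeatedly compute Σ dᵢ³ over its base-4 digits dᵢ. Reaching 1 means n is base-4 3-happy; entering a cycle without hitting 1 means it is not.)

25 = (1,2,1)_4 → 1³ + 2³ + 1³ = 1 + 8 + 1 = 10
10 = (2,2)_4 → 2³ + 2³ = 8 + 8 = 16
16 = (1,0,0)_4 → 1³ + 0³ + 0³ = 1 + 0 + 0 = 1  — reached 1.

base-4 3-happy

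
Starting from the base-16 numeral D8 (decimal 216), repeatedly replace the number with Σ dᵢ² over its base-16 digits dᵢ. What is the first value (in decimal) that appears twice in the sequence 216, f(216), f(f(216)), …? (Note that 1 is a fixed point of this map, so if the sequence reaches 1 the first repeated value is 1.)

1

216 = (13,8)_16 → 13² + 8² = 233
233 = (14,9)_16 → 14² + 9² = 277
277 = (1,1,5)_16 → 1² + 1² + 5² = 27
27 = (1,11)_16 → 1² + 11² = 122
122 = (7,10)_16 → 7² + 10² = 149
149 = (9,5)_16 → 9² + 5² = 106
106 = (6,10)_16 → 6² + 10² = 136
136 = (8,8)_16 → 8² + 8² = 128
128 = (8,0)_16 → 8² + 0² = 64
64 = (4,0)_16 → 4² + 0² = 16
16 = (1,0)_16 → 1² + 0² = 1  — reached the fixed point 1.
1 → 1, so 1 is the first repeated value.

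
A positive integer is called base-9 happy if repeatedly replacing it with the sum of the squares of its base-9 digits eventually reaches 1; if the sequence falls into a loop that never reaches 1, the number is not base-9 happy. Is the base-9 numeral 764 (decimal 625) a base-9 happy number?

625 = (7,6,4)_9 → 7² + 6² + 4² = 49 + 36 + 16 = 101
101 = (1,2,2)_9 → 1² + 2² + 2² = 1 + 4 + 4 = 9
9 = (1,0)_9 → 1² + 0² = 1 + 0 = 1  — reached 1.

base-9 happy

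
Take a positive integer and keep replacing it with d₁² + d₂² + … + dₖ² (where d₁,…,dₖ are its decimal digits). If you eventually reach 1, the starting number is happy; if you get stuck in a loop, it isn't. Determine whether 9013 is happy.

9013 → 91
91 → 82
82 → 68
68 → 100
100 → 1  — reached 1.

happy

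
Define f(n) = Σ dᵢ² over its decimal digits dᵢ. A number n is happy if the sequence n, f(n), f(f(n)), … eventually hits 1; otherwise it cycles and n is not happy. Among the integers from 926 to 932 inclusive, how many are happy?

926: 926 → 121 → 6 → 36 → 45 → 41 → 17 → 50 → 25 → 29 → 85 → 89 → 145 → 42 → 20 → 4 → 16 → 37 → 58 → 89  — not happy
927: 927 → 134 → 26 → 40 → 16 → 37 → 58 → 89 → 145 → 42 → 20 → 4 → 16  — not happy
928: 928 → 149 → 98 → 145 → 42 → 20 → 4 → 16 → 37 → 58 → 89 → 145  — not happy
929: 929 → 166 → 73 → 58 → 89 → 145 → 42 → 20 → 4 → 16 → 37 → 58  — not happy
930: 930 → 90 → 81 → 65 → 61 → 37 → 58 → 89 → 145 → 42 → 20 → 4 → 16 → 37  — not happy
931: 931 → 91 → 82 → 68 → 100 → 1  — happy
932: 932 → 94 → 97 → 130 → 10 → 1  — happy
happy: 931, 932

2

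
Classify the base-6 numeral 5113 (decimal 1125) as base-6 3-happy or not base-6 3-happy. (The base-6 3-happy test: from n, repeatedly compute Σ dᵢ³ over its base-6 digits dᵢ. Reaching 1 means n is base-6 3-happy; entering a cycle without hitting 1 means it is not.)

base-6 3-happy

1125 = (5,1,1,3)_6 → 5³ + 1³ + 1³ + 3³ = 154
154 = (4,1,4)_6 → 4³ + 1³ + 4³ = 129
129 = (3,3,3)_6 → 3³ + 3³ + 3³ = 81
81 = (2,1,3)_6 → 2³ + 1³ + 3³ = 36
36 = (1,0,0)_6 → 1³ + 0³ + 0³ = 1  — reached 1.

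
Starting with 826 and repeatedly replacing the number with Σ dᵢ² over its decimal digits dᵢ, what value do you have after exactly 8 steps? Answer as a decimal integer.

145

826 → 8² + 2² + 6² = 104
104 → 1² + 0² + 4² = 17
17 → 1² + 7² = 50
50 → 5² + 0² = 25
25 → 2² + 5² = 29
29 → 2² + 9² = 85
85 → 8² + 5² = 89
89 → 8² + 9² = 145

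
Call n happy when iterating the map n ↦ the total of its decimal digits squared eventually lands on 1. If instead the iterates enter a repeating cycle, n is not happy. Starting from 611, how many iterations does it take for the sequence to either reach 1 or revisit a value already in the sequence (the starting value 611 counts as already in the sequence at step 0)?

611 → 6² + 1² + 1² = 38
38 → 3² + 8² = 73
73 → 7² + 3² = 58
58 → 5² + 8² = 89
89 → 8² + 9² = 145
145 → 1² + 4² + 5² = 42
42 → 4² + 2² = 20
20 → 2² + 0² = 4
4 → 4² = 16
16 → 1² + 6² = 37
37 → 3² + 7² = 58  — 58 repeats.
That took 11 steps.

11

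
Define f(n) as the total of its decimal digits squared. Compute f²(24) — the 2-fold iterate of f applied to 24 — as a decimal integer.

24 → 2² + 4² = 20
20 → 2² + 0² = 4

4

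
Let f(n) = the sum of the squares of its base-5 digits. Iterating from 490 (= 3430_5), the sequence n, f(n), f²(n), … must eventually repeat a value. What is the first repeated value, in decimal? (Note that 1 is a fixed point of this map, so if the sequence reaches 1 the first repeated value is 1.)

490 = (3,4,3,0)_5 → 34
34 = (1,1,4)_5 → 18
18 = (3,3)_5 → 18  — 18 already appeared earlier.

18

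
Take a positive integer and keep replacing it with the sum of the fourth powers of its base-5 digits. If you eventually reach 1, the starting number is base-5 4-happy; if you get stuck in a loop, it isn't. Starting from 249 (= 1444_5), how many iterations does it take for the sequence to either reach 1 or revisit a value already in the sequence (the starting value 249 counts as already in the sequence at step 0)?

249 = (1,4,4,4)_5 → 1⁴ + 4⁴ + 4⁴ + 4⁴ = 769
769 = (1,1,0,3,4)_5 → 1⁴ + 1⁴ + 0⁴ + 3⁴ + 4⁴ = 339
339 = (2,3,2,4)_5 → 2⁴ + 3⁴ + 2⁴ + 4⁴ = 369
369 = (2,4,3,4)_5 → 2⁴ + 4⁴ + 3⁴ + 4⁴ = 609
609 = (4,4,1,4)_5 → 4⁴ + 4⁴ + 1⁴ + 4⁴ = 769  — 769 repeats.
That took 5 steps.

5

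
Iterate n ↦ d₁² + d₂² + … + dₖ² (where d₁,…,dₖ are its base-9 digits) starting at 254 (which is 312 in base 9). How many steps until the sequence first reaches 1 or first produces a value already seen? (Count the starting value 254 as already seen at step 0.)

5

254 = (3,1,2)_9 → 3² + 1² + 2² = 9 + 1 + 4 = 14
14 = (1,5)_9 → 1² + 5² = 1 + 25 = 26
26 = (2,8)_9 → 2² + 8² = 4 + 64 = 68
68 = (7,5)_9 → 7² + 5² = 49 + 25 = 74
74 = (8,2)_9 → 8² + 2² = 64 + 4 = 68  — 68 repeats.
That took 5 steps.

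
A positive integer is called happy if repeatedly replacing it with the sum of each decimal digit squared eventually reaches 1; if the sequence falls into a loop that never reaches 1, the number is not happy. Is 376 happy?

happy

376 → 94
94 → 97
97 → 130
130 → 10
10 → 1  — reached 1.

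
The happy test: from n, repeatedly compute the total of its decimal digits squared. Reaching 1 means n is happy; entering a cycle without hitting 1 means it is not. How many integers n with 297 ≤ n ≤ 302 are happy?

297: 297 → 134 → 26 → 40 → 16 → 37 → 58 → 89 → 145 → 42 → 20 → 4 → 16  — not happy
298: 298 → 149 → 98 → 145 → 42 → 20 → 4 → 16 → 37 → 58 → 89 → 145  — not happy
299: 299 → 166 → 73 → 58 → 89 → 145 → 42 → 20 → 4 → 16 → 37 → 58  — not happy
300: 300 → 9 → 81 → 65 → 61 → 37 → 58 → 89 → 145 → 42 → 20 → 4 → 16 → 37  — not happy
301: 301 → 10 → 1  — happy
302: 302 → 13 → 10 → 1  — happy
happy: 301, 302

2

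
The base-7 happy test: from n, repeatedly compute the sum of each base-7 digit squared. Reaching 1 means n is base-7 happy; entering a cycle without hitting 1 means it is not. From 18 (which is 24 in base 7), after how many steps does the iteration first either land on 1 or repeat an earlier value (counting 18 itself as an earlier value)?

8

18 = (2,4)_7 → 2² + 4² = 4 + 16 = 20
20 = (2,6)_7 → 2² + 6² = 4 + 36 = 40
40 = (5,5)_7 → 5² + 5² = 25 + 25 = 50
50 = (1,0,1)_7 → 1² + 0² + 1² = 1 + 0 + 1 = 2
2 = (2)_7 → 2² = 4
4 = (4)_7 → 4² = 16
16 = (2,2)_7 → 2² + 2² = 4 + 4 = 8
8 = (1,1)_7 → 1² + 1² = 1 + 1 = 2  — 2 repeats.
That took 8 steps.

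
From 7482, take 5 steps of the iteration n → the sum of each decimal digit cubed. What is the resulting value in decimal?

7482 → 7³ + 4³ + 8³ + 2³ = 343 + 64 + 512 + 8 = 927
927 → 9³ + 2³ + 7³ = 729 + 8 + 343 = 1080
1080 → 1³ + 0³ + 8³ + 0³ = 1 + 0 + 512 + 0 = 513
513 → 5³ + 1³ + 3³ = 125 + 1 + 27 = 153
153 → 1³ + 5³ + 3³ = 1 + 125 + 27 = 153

153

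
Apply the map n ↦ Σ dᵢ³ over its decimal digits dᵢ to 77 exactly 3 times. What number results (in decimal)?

77 → 7³ + 7³ = 343 + 343 = 686
686 → 6³ + 8³ + 6³ = 216 + 512 + 216 = 944
944 → 9³ + 4³ + 4³ = 729 + 64 + 64 = 857

857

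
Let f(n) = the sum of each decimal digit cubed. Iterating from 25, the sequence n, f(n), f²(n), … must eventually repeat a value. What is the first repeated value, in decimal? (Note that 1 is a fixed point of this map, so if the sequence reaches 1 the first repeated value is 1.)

25 → 2³ + 5³ = 133
133 → 1³ + 3³ + 3³ = 55
55 → 5³ + 5³ = 250
250 → 2³ + 5³ + 0³ = 133  — 133 already appeared earlier.

133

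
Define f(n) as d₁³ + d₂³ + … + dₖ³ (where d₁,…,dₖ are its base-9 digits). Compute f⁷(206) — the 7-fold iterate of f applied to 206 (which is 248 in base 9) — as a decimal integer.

470

206 = (2,4,8)_9 → 2³ + 4³ + 8³ = 8 + 64 + 512 = 584
584 = (7,1,8)_9 → 7³ + 1³ + 8³ = 343 + 1 + 512 = 856
856 = (1,1,5,1)_9 → 1³ + 1³ + 5³ + 1³ = 1 + 1 + 125 + 1 = 128
128 = (1,5,2)_9 → 1³ + 5³ + 2³ = 1 + 125 + 8 = 134
134 = (1,5,8)_9 → 1³ + 5³ + 8³ = 1 + 125 + 512 = 638
638 = (7,7,8)_9 → 7³ + 7³ + 8³ = 343 + 343 + 512 = 1198
1198 = (1,5,7,1)_9 → 1³ + 5³ + 7³ + 1³ = 1 + 125 + 343 + 1 = 470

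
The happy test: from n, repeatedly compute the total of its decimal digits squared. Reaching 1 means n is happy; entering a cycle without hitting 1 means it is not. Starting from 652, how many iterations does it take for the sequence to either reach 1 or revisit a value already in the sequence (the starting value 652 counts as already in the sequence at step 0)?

652 → 65
65 → 61
61 → 37
37 → 58
58 → 89
89 → 145
145 → 42
42 → 20
20 → 4
4 → 16
16 → 37  — 37 repeats.
That took 11 steps.

11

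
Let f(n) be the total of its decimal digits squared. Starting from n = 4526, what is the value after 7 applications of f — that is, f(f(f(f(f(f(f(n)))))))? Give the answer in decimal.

4526 → 4² + 5² + 2² + 6² = 81
81 → 8² + 1² = 65
65 → 6² + 5² = 61
61 → 6² + 1² = 37
37 → 3² + 7² = 58
58 → 5² + 8² = 89
89 → 8² + 9² = 145

145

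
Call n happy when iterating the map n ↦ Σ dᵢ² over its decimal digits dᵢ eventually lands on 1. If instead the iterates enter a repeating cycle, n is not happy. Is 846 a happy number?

846 → 8² + 4² + 6² = 116
116 → 1² + 1² + 6² = 38
38 → 3² + 8² = 73
73 → 7² + 3² = 58
58 → 5² + 8² = 89
89 → 8² + 9² = 145
145 → 1² + 4² + 5² = 42
42 → 4² + 2² = 20
20 → 2² + 0² = 4
4 → 4² = 16
16 → 1² + 6² = 37
37 → 3² + 7² = 58  — 58 already seen; the sequence cycles without reaching 1.

not happy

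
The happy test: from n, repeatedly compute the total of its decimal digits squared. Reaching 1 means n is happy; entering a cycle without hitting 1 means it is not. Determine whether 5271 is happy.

5271 → 5² + 2² + 7² + 1² = 79
79 → 7² + 9² = 130
130 → 1² + 3² + 0² = 10
10 → 1² + 0² = 1  — reached 1.

happy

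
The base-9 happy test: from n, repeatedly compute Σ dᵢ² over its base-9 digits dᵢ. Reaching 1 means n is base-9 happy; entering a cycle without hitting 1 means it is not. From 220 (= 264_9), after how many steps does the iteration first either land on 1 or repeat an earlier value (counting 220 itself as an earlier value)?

9

220 = (2,6,4)_9 → 2² + 6² + 4² = 4 + 36 + 16 = 56
56 = (6,2)_9 → 6² + 2² = 36 + 4 = 40
40 = (4,4)_9 → 4² + 4² = 16 + 16 = 32
32 = (3,5)_9 → 3² + 5² = 9 + 25 = 34
34 = (3,7)_9 → 3² + 7² = 9 + 49 = 58
58 = (6,4)_9 → 6² + 4² = 36 + 16 = 52
52 = (5,7)_9 → 5² + 7² = 25 + 49 = 74
74 = (8,2)_9 → 8² + 2² = 64 + 4 = 68
68 = (7,5)_9 → 7² + 5² = 49 + 25 = 74  — 74 repeats.
That took 9 steps.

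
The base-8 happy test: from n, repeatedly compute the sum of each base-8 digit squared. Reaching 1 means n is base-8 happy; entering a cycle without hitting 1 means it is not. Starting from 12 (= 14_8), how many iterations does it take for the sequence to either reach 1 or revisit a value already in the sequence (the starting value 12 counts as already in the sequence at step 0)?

12 = (1,4)_8 → 1² + 4² = 1 + 16 = 17
17 = (2,1)_8 → 2² + 1² = 4 + 1 = 5
5 = (5)_8 → 5² = 25
25 = (3,1)_8 → 3² + 1² = 9 + 1 = 10
10 = (1,2)_8 → 1² + 2² = 1 + 4 = 5  — 5 repeats.
That took 5 steps.

5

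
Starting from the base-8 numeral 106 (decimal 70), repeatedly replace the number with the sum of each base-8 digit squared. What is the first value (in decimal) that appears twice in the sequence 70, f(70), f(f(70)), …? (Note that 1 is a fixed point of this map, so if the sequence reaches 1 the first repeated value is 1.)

26

70 = (1,0,6)_8 → 1² + 0² + 6² = 37
37 = (4,5)_8 → 4² + 5² = 41
41 = (5,1)_8 → 5² + 1² = 26
26 = (3,2)_8 → 3² + 2² = 13
13 = (1,5)_8 → 1² + 5² = 26  — 26 already appeared earlier.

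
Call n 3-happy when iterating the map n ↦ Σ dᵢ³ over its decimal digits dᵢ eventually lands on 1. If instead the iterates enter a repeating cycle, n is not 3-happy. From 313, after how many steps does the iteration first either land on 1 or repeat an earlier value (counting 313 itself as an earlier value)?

4

313 → 3³ + 1³ + 3³ = 55
55 → 5³ + 5³ = 250
250 → 2³ + 5³ + 0³ = 133
133 → 1³ + 3³ + 3³ = 55  — 55 repeats.
That took 4 steps.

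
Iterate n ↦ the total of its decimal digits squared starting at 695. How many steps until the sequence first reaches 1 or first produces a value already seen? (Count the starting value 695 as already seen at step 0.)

695 → 6² + 9² + 5² = 142
142 → 1² + 4² + 2² = 21
21 → 2² + 1² = 5
5 → 5² = 25
25 → 2² + 5² = 29
29 → 2² + 9² = 85
85 → 8² + 5² = 89
89 → 8² + 9² = 145
145 → 1² + 4² + 5² = 42
42 → 4² + 2² = 20
20 → 2² + 0² = 4
4 → 4² = 16
16 → 1² + 6² = 37
37 → 3² + 7² = 58
58 → 5² + 8² = 89  — 89 repeats.
That took 15 steps.

15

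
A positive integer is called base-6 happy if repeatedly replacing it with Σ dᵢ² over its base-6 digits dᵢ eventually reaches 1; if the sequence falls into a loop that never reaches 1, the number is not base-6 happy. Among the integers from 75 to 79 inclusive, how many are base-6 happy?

1

75: 75 → 13 → 5 → 25 → 17 → 29 → 41 → 26 → 20 → 13  — not base-6 happy
76: 76 → 20 → 13 → 5 → 25 → 17 → 29 → 41 → 26 → 20  — not base-6 happy
77: 77 → 29 → 41 → 26 → 20 → 13 → 5 → 25 → 17 → 29  — not base-6 happy
78: 78 → 5 → 25 → 17 → 29 → 41 → 26 → 20 → 13 → 5  — not base-6 happy
79: 79 → 6 → 1  — base-6 happy
base-6 happy: 79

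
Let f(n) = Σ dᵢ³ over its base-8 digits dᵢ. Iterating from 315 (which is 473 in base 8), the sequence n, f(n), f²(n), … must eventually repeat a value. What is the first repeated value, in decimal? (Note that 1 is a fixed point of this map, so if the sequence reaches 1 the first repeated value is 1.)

434

315 = (4,7,3)_8 → 4³ + 7³ + 3³ = 434
434 = (6,6,2)_8 → 6³ + 6³ + 2³ = 440
440 = (6,7,0)_8 → 6³ + 7³ + 0³ = 559
559 = (1,0,5,7)_8 → 1³ + 0³ + 5³ + 7³ = 469
469 = (7,2,5)_8 → 7³ + 2³ + 5³ = 476
476 = (7,3,4)_8 → 7³ + 3³ + 4³ = 434  — 434 already appeared earlier.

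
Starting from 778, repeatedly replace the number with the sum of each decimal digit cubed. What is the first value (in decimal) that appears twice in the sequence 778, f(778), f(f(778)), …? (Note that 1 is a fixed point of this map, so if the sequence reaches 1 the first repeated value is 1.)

778 → 7³ + 7³ + 8³ = 343 + 343 + 512 = 1198
1198 → 1³ + 1³ + 9³ + 8³ = 1 + 1 + 729 + 512 = 1243
1243 → 1³ + 2³ + 4³ + 3³ = 1 + 8 + 64 + 27 = 100
100 → 1³ + 0³ + 0³ = 1 + 0 + 0 = 1  — reached the fixed point 1.
1 → 1, so 1 is the first repeated value.

1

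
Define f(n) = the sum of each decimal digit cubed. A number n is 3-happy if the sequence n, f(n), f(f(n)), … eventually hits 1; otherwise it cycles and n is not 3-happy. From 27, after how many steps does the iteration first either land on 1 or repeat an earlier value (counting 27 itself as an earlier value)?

3

27 → 2³ + 7³ = 8 + 343 = 351
351 → 3³ + 5³ + 1³ = 27 + 125 + 1 = 153
153 → 1³ + 5³ + 3³ = 1 + 125 + 27 = 153  — 153 repeats.
That took 3 steps.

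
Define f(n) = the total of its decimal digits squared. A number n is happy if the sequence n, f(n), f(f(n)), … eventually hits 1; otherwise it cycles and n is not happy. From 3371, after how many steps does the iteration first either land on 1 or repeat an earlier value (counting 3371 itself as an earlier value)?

3

3371 → 3² + 3² + 7² + 1² = 9 + 9 + 49 + 1 = 68
68 → 6² + 8² = 36 + 64 = 100
100 → 1² + 0² + 0² = 1 + 0 + 0 = 1  — reached 1.
That took 3 steps.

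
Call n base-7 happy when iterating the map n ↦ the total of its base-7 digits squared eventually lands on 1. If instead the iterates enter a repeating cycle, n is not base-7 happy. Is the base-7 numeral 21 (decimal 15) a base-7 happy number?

15 = (2,1)_7 → 2² + 1² = 4 + 1 = 5
5 = (5)_7 → 5² = 25
25 = (3,4)_7 → 3² + 4² = 9 + 16 = 25  — 25 already seen; the sequence cycles without reaching 1.

not base-7 happy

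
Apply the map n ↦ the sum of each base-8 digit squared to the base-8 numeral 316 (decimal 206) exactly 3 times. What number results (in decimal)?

74

206 = (3,1,6)_8 → 3² + 1² + 6² = 46
46 = (5,6)_8 → 5² + 6² = 61
61 = (7,5)_8 → 7² + 5² = 74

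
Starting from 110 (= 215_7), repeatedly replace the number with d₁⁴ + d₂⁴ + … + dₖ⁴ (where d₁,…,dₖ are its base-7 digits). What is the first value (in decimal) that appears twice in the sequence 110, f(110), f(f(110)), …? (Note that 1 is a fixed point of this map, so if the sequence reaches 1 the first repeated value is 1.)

110 = (2,1,5)_7 → 642
642 = (1,6,0,5)_7 → 1922
1922 = (5,4,1,4)_7 → 1138
1138 = (3,2,1,4)_7 → 354
354 = (1,0,1,4)_7 → 258
258 = (5,1,6)_7 → 1922  — 1922 already appeared earlier.

1922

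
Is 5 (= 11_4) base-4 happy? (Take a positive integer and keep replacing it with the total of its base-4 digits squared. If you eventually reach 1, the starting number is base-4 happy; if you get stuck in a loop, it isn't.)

5 = (1,1)_4 → 1² + 1² = 1 + 1 = 2
2 = (2)_4 → 2² = 4
4 = (1,0)_4 → 1² + 0² = 1 + 0 = 1  — reached 1.

base-4 happy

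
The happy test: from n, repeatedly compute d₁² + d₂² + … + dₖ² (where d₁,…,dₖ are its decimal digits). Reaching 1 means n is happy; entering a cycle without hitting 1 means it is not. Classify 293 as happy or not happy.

293 → 2² + 9² + 3² = 94
94 → 9² + 4² = 97
97 → 9² + 7² = 130
130 → 1² + 3² + 0² = 10
10 → 1² + 0² = 1  — reached 1.

happy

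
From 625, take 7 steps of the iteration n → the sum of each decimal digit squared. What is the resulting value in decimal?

42

625 → 6² + 2² + 5² = 36 + 4 + 25 = 65
65 → 6² + 5² = 36 + 25 = 61
61 → 6² + 1² = 36 + 1 = 37
37 → 3² + 7² = 9 + 49 = 58
58 → 5² + 8² = 25 + 64 = 89
89 → 8² + 9² = 64 + 81 = 145
145 → 1² + 4² + 5² = 1 + 16 + 25 = 42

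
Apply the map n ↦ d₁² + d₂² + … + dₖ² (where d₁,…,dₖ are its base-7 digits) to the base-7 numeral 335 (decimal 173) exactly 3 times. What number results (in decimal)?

173 = (3,3,5)_7 → 3² + 3² + 5² = 9 + 9 + 25 = 43
43 = (6,1)_7 → 6² + 1² = 36 + 1 = 37
37 = (5,2)_7 → 5² + 2² = 25 + 4 = 29

29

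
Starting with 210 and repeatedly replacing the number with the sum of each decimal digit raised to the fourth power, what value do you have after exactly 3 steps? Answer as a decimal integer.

210 → 2⁴ + 1⁴ + 0⁴ = 17
17 → 1⁴ + 7⁴ = 2402
2402 → 2⁴ + 4⁴ + 0⁴ + 2⁴ = 288

288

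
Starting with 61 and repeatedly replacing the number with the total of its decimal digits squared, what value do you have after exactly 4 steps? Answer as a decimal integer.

61 → 6² + 1² = 37
37 → 3² + 7² = 58
58 → 5² + 8² = 89
89 → 8² + 9² = 145

145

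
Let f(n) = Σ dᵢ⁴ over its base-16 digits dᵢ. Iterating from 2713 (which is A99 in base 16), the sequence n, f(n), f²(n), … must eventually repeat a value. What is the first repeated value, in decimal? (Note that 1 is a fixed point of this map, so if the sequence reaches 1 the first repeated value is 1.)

2713 = (10,9,9)_16 → 10⁴ + 9⁴ + 9⁴ = 10000 + 6561 + 6561 = 23122
23122 = (5,10,5,2)_16 → 5⁴ + 10⁴ + 5⁴ + 2⁴ = 625 + 10000 + 625 + 16 = 11266
11266 = (2,12,0,2)_16 → 2⁴ + 12⁴ + 0⁴ + 2⁴ = 16 + 20736 + 0 + 16 = 20768
20768 = (5,1,2,0)_16 → 5⁴ + 1⁴ + 2⁴ + 0⁴ = 625 + 1 + 16 + 0 = 642
642 = (2,8,2)_16 → 2⁴ + 8⁴ + 2⁴ = 16 + 4096 + 16 = 4128
4128 = (1,0,2,0)_16 → 1⁴ + 0⁴ + 2⁴ + 0⁴ = 1 + 0 + 16 + 0 = 17
17 = (1,1)_16 → 1⁴ + 1⁴ = 1 + 1 = 2
2 = (2)_16 → 2⁴ = 16
16 = (1,0)_16 → 1⁴ + 0⁴ = 1 + 0 = 1  — reached the fixed point 1.
1 → 1, so 1 is the first repeated value.

1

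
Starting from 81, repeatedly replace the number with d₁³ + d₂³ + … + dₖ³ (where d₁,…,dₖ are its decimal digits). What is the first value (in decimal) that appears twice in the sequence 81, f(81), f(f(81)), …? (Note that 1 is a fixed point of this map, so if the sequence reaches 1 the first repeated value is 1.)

81 → 8³ + 1³ = 512 + 1 = 513
513 → 5³ + 1³ + 3³ = 125 + 1 + 27 = 153
153 → 1³ + 5³ + 3³ = 1 + 125 + 27 = 153  — 153 already appeared earlier.

153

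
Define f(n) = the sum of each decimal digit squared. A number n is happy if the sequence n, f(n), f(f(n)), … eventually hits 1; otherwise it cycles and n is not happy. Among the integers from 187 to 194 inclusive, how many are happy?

187: 187 → 114 → 18 → 65 → 61 → 37 → 58 → 89 → 145 → 42 → 20 → 4 → 16 → 37  (repeats 37)
188: 188 → 129 → 86 → 100 → 1  (reaches 1)
189: 189 → 146 → 53 → 34 → 25 → 29 → 85 → 89 → 145 → 42 → 20 → 4 → 16 → 37 → 58 → 89  (repeats 89)
190: 190 → 82 → 68 → 100 → 1  (reaches 1)
191: 191 → 83 → 73 → 58 → 89 → 145 → 42 → 20 → 4 → 16 → 37 → 58  (repeats 58)
192: 192 → 86 → 100 → 1  (reaches 1)
193: 193 → 91 → 82 → 68 → 100 → 1  (reaches 1)
194: 194 → 98 → 145 → 42 → 20 → 4 → 16 → 37 → 58 → 89 → 145  (repeats 145)
happy: 188, 190, 192, 193

4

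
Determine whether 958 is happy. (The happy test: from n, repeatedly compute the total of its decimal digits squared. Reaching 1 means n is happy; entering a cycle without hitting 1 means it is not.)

not happy

958 → 9² + 5² + 8² = 170
170 → 1² + 7² + 0² = 50
50 → 5² + 0² = 25
25 → 2² + 5² = 29
29 → 2² + 9² = 85
85 → 8² + 5² = 89
89 → 8² + 9² = 145
145 → 1² + 4² + 5² = 42
42 → 4² + 2² = 20
20 → 2² + 0² = 4
4 → 4² = 16
16 → 1² + 6² = 37
37 → 3² + 7² = 58
58 → 5² + 8² = 89  — 89 already seen; the sequence cycles without reaching 1.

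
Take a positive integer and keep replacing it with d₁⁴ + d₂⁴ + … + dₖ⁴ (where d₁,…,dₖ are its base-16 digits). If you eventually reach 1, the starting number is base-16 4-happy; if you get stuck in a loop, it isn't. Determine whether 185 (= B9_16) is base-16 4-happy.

not base-16 4-happy

185 = (11,9)_16 → 11⁴ + 9⁴ = 21202
21202 = (5,2,13,2)_16 → 5⁴ + 2⁴ + 13⁴ + 2⁴ = 29218
29218 = (7,2,2,2)_16 → 7⁴ + 2⁴ + 2⁴ + 2⁴ = 2449
2449 = (9,9,1)_16 → 9⁴ + 9⁴ + 1⁴ = 13123
13123 = (3,3,4,3)_16 → 3⁴ + 3⁴ + 4⁴ + 3⁴ = 499
499 = (1,15,3)_16 → 1⁴ + 15⁴ + 3⁴ = 50707
50707 = (12,6,1,3)_16 → 12⁴ + 6⁴ + 1⁴ + 3⁴ = 22114
22114 = (5,6,6,2)_16 → 5⁴ + 6⁴ + 6⁴ + 2⁴ = 3233
3233 = (12,10,1)_16 → 12⁴ + 10⁴ + 1⁴ = 30737
30737 = (7,8,1,1)_16 → 7⁴ + 8⁴ + 1⁴ + 1⁴ = 6499
6499 = (1,9,6,3)_16 → 1⁴ + 9⁴ + 6⁴ + 3⁴ = 7939
7939 = (1,15,0,3)_16 → 1⁴ + 15⁴ + 0⁴ + 3⁴ = 50707  — 50707 already seen; the sequence cycles without reaching 1.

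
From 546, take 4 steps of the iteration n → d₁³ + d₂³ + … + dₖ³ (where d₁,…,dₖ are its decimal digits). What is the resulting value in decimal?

81

546 → 5³ + 4³ + 6³ = 405
405 → 4³ + 0³ + 5³ = 189
189 → 1³ + 8³ + 9³ = 1242
1242 → 1³ + 2³ + 4³ + 2³ = 81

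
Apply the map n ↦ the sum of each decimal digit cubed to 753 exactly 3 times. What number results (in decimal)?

1242

753 → 7³ + 5³ + 3³ = 343 + 125 + 27 = 495
495 → 4³ + 9³ + 5³ = 64 + 729 + 125 = 918
918 → 9³ + 1³ + 8³ = 729 + 1 + 512 = 1242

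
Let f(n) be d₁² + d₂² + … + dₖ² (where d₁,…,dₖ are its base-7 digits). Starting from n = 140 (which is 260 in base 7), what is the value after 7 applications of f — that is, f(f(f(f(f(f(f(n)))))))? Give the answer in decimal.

2

140 = (2,6,0)_7 → 2² + 6² + 0² = 4 + 36 + 0 = 40
40 = (5,5)_7 → 5² + 5² = 25 + 25 = 50
50 = (1,0,1)_7 → 1² + 0² + 1² = 1 + 0 + 1 = 2
2 = (2)_7 → 2² = 4
4 = (4)_7 → 4² = 16
16 = (2,2)_7 → 2² + 2² = 4 + 4 = 8
8 = (1,1)_7 → 1² + 1² = 1 + 1 = 2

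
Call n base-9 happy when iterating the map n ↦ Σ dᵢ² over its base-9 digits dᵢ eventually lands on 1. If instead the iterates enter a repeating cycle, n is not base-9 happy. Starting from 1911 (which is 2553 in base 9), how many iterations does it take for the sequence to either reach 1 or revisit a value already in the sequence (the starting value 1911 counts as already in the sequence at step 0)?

4

1911 = (2,5,5,3)_9 → 63
63 = (7,0)_9 → 49
49 = (5,4)_9 → 41
41 = (4,5)_9 → 41  — 41 repeats.
That took 4 steps.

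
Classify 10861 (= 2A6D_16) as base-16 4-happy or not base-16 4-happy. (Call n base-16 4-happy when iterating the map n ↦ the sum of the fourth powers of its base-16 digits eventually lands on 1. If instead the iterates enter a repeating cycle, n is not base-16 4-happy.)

base-16 4-happy

10861 = (2,10,6,13)_16 → 2⁴ + 10⁴ + 6⁴ + 13⁴ = 39873
39873 = (9,11,12,1)_16 → 9⁴ + 11⁴ + 12⁴ + 1⁴ = 41939
41939 = (10,3,13,3)_16 → 10⁴ + 3⁴ + 13⁴ + 3⁴ = 38723
38723 = (9,7,4,3)_16 → 9⁴ + 7⁴ + 4⁴ + 3⁴ = 9299
9299 = (2,4,5,3)_16 → 2⁴ + 4⁴ + 5⁴ + 3⁴ = 978
978 = (3,13,2)_16 → 3⁴ + 13⁴ + 2⁴ = 28658
28658 = (6,15,15,2)_16 → 6⁴ + 15⁴ + 15⁴ + 2⁴ = 102562
102562 = (1,9,0,10,2)_16 → 1⁴ + 9⁴ + 0⁴ + 10⁴ + 2⁴ = 16578
16578 = (4,0,12,2)_16 → 4⁴ + 0⁴ + 12⁴ + 2⁴ = 21008
21008 = (5,2,1,0)_16 → 5⁴ + 2⁴ + 1⁴ + 0⁴ = 642
642 = (2,8,2)_16 → 2⁴ + 8⁴ + 2⁴ = 4128
4128 = (1,0,2,0)_16 → 1⁴ + 0⁴ + 2⁴ + 0⁴ = 17
17 = (1,1)_16 → 1⁴ + 1⁴ = 2
2 = (2)_16 → 2⁴ = 16
16 = (1,0)_16 → 1⁴ + 0⁴ = 1  — reached 1.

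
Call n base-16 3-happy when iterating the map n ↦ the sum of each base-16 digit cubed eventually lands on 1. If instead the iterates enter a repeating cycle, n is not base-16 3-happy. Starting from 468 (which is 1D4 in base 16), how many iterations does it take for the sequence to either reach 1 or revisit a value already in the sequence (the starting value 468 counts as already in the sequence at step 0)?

4

468 = (1,13,4)_16 → 1³ + 13³ + 4³ = 2262
2262 = (8,13,6)_16 → 8³ + 13³ + 6³ = 2925
2925 = (11,6,13)_16 → 11³ + 6³ + 13³ = 3744
3744 = (14,10,0)_16 → 14³ + 10³ + 0³ = 3744  — 3744 repeats.
That took 4 steps.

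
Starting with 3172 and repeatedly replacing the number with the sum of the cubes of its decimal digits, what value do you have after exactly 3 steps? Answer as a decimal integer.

3172 → 379
379 → 1099
1099 → 1459

1459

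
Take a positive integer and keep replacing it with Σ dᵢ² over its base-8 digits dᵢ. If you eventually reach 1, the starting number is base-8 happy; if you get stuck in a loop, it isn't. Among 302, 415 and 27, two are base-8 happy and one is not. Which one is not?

302: 302 → 77 → 27 → 18 → 8 → 1  — reaches 1 (base-8 happy)
415: 415 → 94 → 46 → 61 → 74 → 6 → 36 → 32 → 16 → 4 → 16  — repeats 16 (not base-8 happy)
27: 27 → 18 → 8 → 1  — reaches 1 (base-8 happy)

415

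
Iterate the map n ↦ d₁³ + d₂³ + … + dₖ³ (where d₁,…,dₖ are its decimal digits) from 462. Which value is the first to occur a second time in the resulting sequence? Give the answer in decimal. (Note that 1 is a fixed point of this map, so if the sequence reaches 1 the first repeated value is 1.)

462 → 4³ + 6³ + 2³ = 64 + 216 + 8 = 288
288 → 2³ + 8³ + 8³ = 8 + 512 + 512 = 1032
1032 → 1³ + 0³ + 3³ + 2³ = 1 + 0 + 27 + 8 = 36
36 → 3³ + 6³ = 27 + 216 = 243
243 → 2³ + 4³ + 3³ = 8 + 64 + 27 = 99
99 → 9³ + 9³ = 729 + 729 = 1458
1458 → 1³ + 4³ + 5³ + 8³ = 1 + 64 + 125 + 512 = 702
702 → 7³ + 0³ + 2³ = 343 + 0 + 8 = 351
351 → 3³ + 5³ + 1³ = 27 + 125 + 1 = 153
153 → 1³ + 5³ + 3³ = 1 + 125 + 27 = 153  — 153 already appeared earlier.

153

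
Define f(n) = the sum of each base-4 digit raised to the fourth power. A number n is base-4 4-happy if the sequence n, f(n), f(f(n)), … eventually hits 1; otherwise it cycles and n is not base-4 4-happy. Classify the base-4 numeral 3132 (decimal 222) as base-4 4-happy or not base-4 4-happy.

222 = (3,1,3,2)_4 → 179
179 = (2,3,0,3)_4 → 178
178 = (2,3,0,2)_4 → 113
113 = (1,3,0,1)_4 → 83
83 = (1,1,0,3)_4 → 83  — 83 already seen; the sequence cycles without reaching 1.

not base-4 4-happy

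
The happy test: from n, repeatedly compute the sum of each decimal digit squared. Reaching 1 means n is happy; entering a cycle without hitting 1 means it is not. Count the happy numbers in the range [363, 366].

1

363: 363 → 54 → 41 → 17 → 50 → 25 → 29 → 85 → 89 → 145 → 42 → 20 → 4 → 16 → 37 → 58 → 89  (repeats 89)
364: 364 → 61 → 37 → 58 → 89 → 145 → 42 → 20 → 4 → 16 → 37  (repeats 37)
365: 365 → 70 → 49 → 97 → 130 → 10 → 1  (reaches 1)
366: 366 → 81 → 65 → 61 → 37 → 58 → 89 → 145 → 42 → 20 → 4 → 16 → 37  (repeats 37)
happy: 365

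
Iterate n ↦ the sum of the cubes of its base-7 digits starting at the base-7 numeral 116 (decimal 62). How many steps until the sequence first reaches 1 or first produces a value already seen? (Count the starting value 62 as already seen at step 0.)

62 = (1,1,6)_7 → 1³ + 1³ + 6³ = 218
218 = (4,3,1)_7 → 4³ + 3³ + 1³ = 92
92 = (1,6,1)_7 → 1³ + 6³ + 1³ = 218  — 218 repeats.
That took 3 steps.

3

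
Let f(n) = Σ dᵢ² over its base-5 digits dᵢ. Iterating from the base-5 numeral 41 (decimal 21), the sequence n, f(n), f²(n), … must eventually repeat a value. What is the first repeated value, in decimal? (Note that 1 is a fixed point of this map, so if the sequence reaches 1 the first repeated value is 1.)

21 = (4,1)_5 → 4² + 1² = 16 + 1 = 17
17 = (3,2)_5 → 3² + 2² = 9 + 4 = 13
13 = (2,3)_5 → 2² + 3² = 4 + 9 = 13  — 13 already appeared earlier.

13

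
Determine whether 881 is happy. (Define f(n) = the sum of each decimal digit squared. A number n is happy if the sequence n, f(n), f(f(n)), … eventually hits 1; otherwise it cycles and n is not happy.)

happy

881 → 8² + 8² + 1² = 64 + 64 + 1 = 129
129 → 1² + 2² + 9² = 1 + 4 + 81 = 86
86 → 8² + 6² = 64 + 36 = 100
100 → 1² + 0² + 0² = 1 + 0 + 0 = 1  — reached 1.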